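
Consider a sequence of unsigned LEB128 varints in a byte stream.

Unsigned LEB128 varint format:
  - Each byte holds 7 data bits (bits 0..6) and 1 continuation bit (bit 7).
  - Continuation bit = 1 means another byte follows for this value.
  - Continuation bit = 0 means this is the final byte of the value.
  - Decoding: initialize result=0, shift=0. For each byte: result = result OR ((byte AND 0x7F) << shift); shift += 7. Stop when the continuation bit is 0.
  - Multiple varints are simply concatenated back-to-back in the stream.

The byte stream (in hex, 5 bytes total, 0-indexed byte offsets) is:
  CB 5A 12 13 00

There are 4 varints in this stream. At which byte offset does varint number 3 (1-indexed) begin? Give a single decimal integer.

Answer: 3

Derivation:
  byte[0]=0xCB cont=1 payload=0x4B=75: acc |= 75<<0 -> acc=75 shift=7
  byte[1]=0x5A cont=0 payload=0x5A=90: acc |= 90<<7 -> acc=11595 shift=14 [end]
Varint 1: bytes[0:2] = CB 5A -> value 11595 (2 byte(s))
  byte[2]=0x12 cont=0 payload=0x12=18: acc |= 18<<0 -> acc=18 shift=7 [end]
Varint 2: bytes[2:3] = 12 -> value 18 (1 byte(s))
  byte[3]=0x13 cont=0 payload=0x13=19: acc |= 19<<0 -> acc=19 shift=7 [end]
Varint 3: bytes[3:4] = 13 -> value 19 (1 byte(s))
  byte[4]=0x00 cont=0 payload=0x00=0: acc |= 0<<0 -> acc=0 shift=7 [end]
Varint 4: bytes[4:5] = 00 -> value 0 (1 byte(s))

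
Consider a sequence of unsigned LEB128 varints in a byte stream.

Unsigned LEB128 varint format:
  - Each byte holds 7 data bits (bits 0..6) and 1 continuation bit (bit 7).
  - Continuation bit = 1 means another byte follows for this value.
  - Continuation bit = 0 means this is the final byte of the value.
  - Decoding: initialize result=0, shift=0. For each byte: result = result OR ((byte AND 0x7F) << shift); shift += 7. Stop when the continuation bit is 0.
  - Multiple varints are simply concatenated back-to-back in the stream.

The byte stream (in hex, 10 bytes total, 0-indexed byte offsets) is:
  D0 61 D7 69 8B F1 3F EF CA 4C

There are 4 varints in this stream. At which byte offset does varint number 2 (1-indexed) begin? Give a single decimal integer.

Answer: 2

Derivation:
  byte[0]=0xD0 cont=1 payload=0x50=80: acc |= 80<<0 -> acc=80 shift=7
  byte[1]=0x61 cont=0 payload=0x61=97: acc |= 97<<7 -> acc=12496 shift=14 [end]
Varint 1: bytes[0:2] = D0 61 -> value 12496 (2 byte(s))
  byte[2]=0xD7 cont=1 payload=0x57=87: acc |= 87<<0 -> acc=87 shift=7
  byte[3]=0x69 cont=0 payload=0x69=105: acc |= 105<<7 -> acc=13527 shift=14 [end]
Varint 2: bytes[2:4] = D7 69 -> value 13527 (2 byte(s))
  byte[4]=0x8B cont=1 payload=0x0B=11: acc |= 11<<0 -> acc=11 shift=7
  byte[5]=0xF1 cont=1 payload=0x71=113: acc |= 113<<7 -> acc=14475 shift=14
  byte[6]=0x3F cont=0 payload=0x3F=63: acc |= 63<<14 -> acc=1046667 shift=21 [end]
Varint 3: bytes[4:7] = 8B F1 3F -> value 1046667 (3 byte(s))
  byte[7]=0xEF cont=1 payload=0x6F=111: acc |= 111<<0 -> acc=111 shift=7
  byte[8]=0xCA cont=1 payload=0x4A=74: acc |= 74<<7 -> acc=9583 shift=14
  byte[9]=0x4C cont=0 payload=0x4C=76: acc |= 76<<14 -> acc=1254767 shift=21 [end]
Varint 4: bytes[7:10] = EF CA 4C -> value 1254767 (3 byte(s))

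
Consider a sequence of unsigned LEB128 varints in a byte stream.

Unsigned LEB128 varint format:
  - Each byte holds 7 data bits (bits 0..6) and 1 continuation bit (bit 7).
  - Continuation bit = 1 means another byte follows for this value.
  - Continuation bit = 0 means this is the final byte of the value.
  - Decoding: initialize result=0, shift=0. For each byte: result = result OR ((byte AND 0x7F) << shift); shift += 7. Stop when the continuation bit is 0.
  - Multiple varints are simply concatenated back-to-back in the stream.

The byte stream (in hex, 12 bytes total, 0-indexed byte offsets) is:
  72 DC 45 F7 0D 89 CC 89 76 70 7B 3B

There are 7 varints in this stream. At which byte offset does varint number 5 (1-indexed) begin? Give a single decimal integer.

  byte[0]=0x72 cont=0 payload=0x72=114: acc |= 114<<0 -> acc=114 shift=7 [end]
Varint 1: bytes[0:1] = 72 -> value 114 (1 byte(s))
  byte[1]=0xDC cont=1 payload=0x5C=92: acc |= 92<<0 -> acc=92 shift=7
  byte[2]=0x45 cont=0 payload=0x45=69: acc |= 69<<7 -> acc=8924 shift=14 [end]
Varint 2: bytes[1:3] = DC 45 -> value 8924 (2 byte(s))
  byte[3]=0xF7 cont=1 payload=0x77=119: acc |= 119<<0 -> acc=119 shift=7
  byte[4]=0x0D cont=0 payload=0x0D=13: acc |= 13<<7 -> acc=1783 shift=14 [end]
Varint 3: bytes[3:5] = F7 0D -> value 1783 (2 byte(s))
  byte[5]=0x89 cont=1 payload=0x09=9: acc |= 9<<0 -> acc=9 shift=7
  byte[6]=0xCC cont=1 payload=0x4C=76: acc |= 76<<7 -> acc=9737 shift=14
  byte[7]=0x89 cont=1 payload=0x09=9: acc |= 9<<14 -> acc=157193 shift=21
  byte[8]=0x76 cont=0 payload=0x76=118: acc |= 118<<21 -> acc=247621129 shift=28 [end]
Varint 4: bytes[5:9] = 89 CC 89 76 -> value 247621129 (4 byte(s))
  byte[9]=0x70 cont=0 payload=0x70=112: acc |= 112<<0 -> acc=112 shift=7 [end]
Varint 5: bytes[9:10] = 70 -> value 112 (1 byte(s))
  byte[10]=0x7B cont=0 payload=0x7B=123: acc |= 123<<0 -> acc=123 shift=7 [end]
Varint 6: bytes[10:11] = 7B -> value 123 (1 byte(s))
  byte[11]=0x3B cont=0 payload=0x3B=59: acc |= 59<<0 -> acc=59 shift=7 [end]
Varint 7: bytes[11:12] = 3B -> value 59 (1 byte(s))

Answer: 9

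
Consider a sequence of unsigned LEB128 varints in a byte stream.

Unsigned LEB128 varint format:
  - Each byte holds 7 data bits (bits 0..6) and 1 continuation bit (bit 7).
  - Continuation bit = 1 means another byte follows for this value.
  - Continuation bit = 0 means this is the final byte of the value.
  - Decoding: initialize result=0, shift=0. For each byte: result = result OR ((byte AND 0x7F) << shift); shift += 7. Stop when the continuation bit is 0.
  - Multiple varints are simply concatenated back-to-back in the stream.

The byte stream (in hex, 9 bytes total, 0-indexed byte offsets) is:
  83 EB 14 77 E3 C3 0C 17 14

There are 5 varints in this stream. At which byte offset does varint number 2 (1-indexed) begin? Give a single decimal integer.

Answer: 3

Derivation:
  byte[0]=0x83 cont=1 payload=0x03=3: acc |= 3<<0 -> acc=3 shift=7
  byte[1]=0xEB cont=1 payload=0x6B=107: acc |= 107<<7 -> acc=13699 shift=14
  byte[2]=0x14 cont=0 payload=0x14=20: acc |= 20<<14 -> acc=341379 shift=21 [end]
Varint 1: bytes[0:3] = 83 EB 14 -> value 341379 (3 byte(s))
  byte[3]=0x77 cont=0 payload=0x77=119: acc |= 119<<0 -> acc=119 shift=7 [end]
Varint 2: bytes[3:4] = 77 -> value 119 (1 byte(s))
  byte[4]=0xE3 cont=1 payload=0x63=99: acc |= 99<<0 -> acc=99 shift=7
  byte[5]=0xC3 cont=1 payload=0x43=67: acc |= 67<<7 -> acc=8675 shift=14
  byte[6]=0x0C cont=0 payload=0x0C=12: acc |= 12<<14 -> acc=205283 shift=21 [end]
Varint 3: bytes[4:7] = E3 C3 0C -> value 205283 (3 byte(s))
  byte[7]=0x17 cont=0 payload=0x17=23: acc |= 23<<0 -> acc=23 shift=7 [end]
Varint 4: bytes[7:8] = 17 -> value 23 (1 byte(s))
  byte[8]=0x14 cont=0 payload=0x14=20: acc |= 20<<0 -> acc=20 shift=7 [end]
Varint 5: bytes[8:9] = 14 -> value 20 (1 byte(s))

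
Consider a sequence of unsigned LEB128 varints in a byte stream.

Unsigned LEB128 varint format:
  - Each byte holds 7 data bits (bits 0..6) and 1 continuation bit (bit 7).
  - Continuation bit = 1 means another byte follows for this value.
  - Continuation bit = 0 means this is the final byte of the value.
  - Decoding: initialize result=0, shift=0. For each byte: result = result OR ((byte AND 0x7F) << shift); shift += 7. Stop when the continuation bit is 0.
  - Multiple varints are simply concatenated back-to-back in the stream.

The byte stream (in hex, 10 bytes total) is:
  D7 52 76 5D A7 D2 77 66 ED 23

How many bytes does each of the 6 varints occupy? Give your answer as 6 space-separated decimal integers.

  byte[0]=0xD7 cont=1 payload=0x57=87: acc |= 87<<0 -> acc=87 shift=7
  byte[1]=0x52 cont=0 payload=0x52=82: acc |= 82<<7 -> acc=10583 shift=14 [end]
Varint 1: bytes[0:2] = D7 52 -> value 10583 (2 byte(s))
  byte[2]=0x76 cont=0 payload=0x76=118: acc |= 118<<0 -> acc=118 shift=7 [end]
Varint 2: bytes[2:3] = 76 -> value 118 (1 byte(s))
  byte[3]=0x5D cont=0 payload=0x5D=93: acc |= 93<<0 -> acc=93 shift=7 [end]
Varint 3: bytes[3:4] = 5D -> value 93 (1 byte(s))
  byte[4]=0xA7 cont=1 payload=0x27=39: acc |= 39<<0 -> acc=39 shift=7
  byte[5]=0xD2 cont=1 payload=0x52=82: acc |= 82<<7 -> acc=10535 shift=14
  byte[6]=0x77 cont=0 payload=0x77=119: acc |= 119<<14 -> acc=1960231 shift=21 [end]
Varint 4: bytes[4:7] = A7 D2 77 -> value 1960231 (3 byte(s))
  byte[7]=0x66 cont=0 payload=0x66=102: acc |= 102<<0 -> acc=102 shift=7 [end]
Varint 5: bytes[7:8] = 66 -> value 102 (1 byte(s))
  byte[8]=0xED cont=1 payload=0x6D=109: acc |= 109<<0 -> acc=109 shift=7
  byte[9]=0x23 cont=0 payload=0x23=35: acc |= 35<<7 -> acc=4589 shift=14 [end]
Varint 6: bytes[8:10] = ED 23 -> value 4589 (2 byte(s))

Answer: 2 1 1 3 1 2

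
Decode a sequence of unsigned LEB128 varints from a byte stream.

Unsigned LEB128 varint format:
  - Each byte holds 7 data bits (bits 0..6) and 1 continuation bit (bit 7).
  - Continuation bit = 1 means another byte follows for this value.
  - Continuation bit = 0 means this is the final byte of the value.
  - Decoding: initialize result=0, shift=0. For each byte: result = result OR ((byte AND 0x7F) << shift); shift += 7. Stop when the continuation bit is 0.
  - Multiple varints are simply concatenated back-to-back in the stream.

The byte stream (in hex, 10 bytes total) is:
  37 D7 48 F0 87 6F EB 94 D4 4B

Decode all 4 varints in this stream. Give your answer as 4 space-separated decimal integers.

Answer: 55 9303 1819632 158665323

Derivation:
  byte[0]=0x37 cont=0 payload=0x37=55: acc |= 55<<0 -> acc=55 shift=7 [end]
Varint 1: bytes[0:1] = 37 -> value 55 (1 byte(s))
  byte[1]=0xD7 cont=1 payload=0x57=87: acc |= 87<<0 -> acc=87 shift=7
  byte[2]=0x48 cont=0 payload=0x48=72: acc |= 72<<7 -> acc=9303 shift=14 [end]
Varint 2: bytes[1:3] = D7 48 -> value 9303 (2 byte(s))
  byte[3]=0xF0 cont=1 payload=0x70=112: acc |= 112<<0 -> acc=112 shift=7
  byte[4]=0x87 cont=1 payload=0x07=7: acc |= 7<<7 -> acc=1008 shift=14
  byte[5]=0x6F cont=0 payload=0x6F=111: acc |= 111<<14 -> acc=1819632 shift=21 [end]
Varint 3: bytes[3:6] = F0 87 6F -> value 1819632 (3 byte(s))
  byte[6]=0xEB cont=1 payload=0x6B=107: acc |= 107<<0 -> acc=107 shift=7
  byte[7]=0x94 cont=1 payload=0x14=20: acc |= 20<<7 -> acc=2667 shift=14
  byte[8]=0xD4 cont=1 payload=0x54=84: acc |= 84<<14 -> acc=1378923 shift=21
  byte[9]=0x4B cont=0 payload=0x4B=75: acc |= 75<<21 -> acc=158665323 shift=28 [end]
Varint 4: bytes[6:10] = EB 94 D4 4B -> value 158665323 (4 byte(s))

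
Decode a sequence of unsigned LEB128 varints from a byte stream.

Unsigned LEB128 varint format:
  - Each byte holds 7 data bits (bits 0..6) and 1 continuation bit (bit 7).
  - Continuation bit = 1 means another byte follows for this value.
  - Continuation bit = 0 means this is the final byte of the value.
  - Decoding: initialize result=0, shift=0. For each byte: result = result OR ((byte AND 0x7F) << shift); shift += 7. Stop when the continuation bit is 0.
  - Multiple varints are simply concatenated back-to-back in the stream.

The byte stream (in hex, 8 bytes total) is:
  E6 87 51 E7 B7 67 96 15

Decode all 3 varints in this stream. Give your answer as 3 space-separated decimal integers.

Answer: 1328102 1694695 2710

Derivation:
  byte[0]=0xE6 cont=1 payload=0x66=102: acc |= 102<<0 -> acc=102 shift=7
  byte[1]=0x87 cont=1 payload=0x07=7: acc |= 7<<7 -> acc=998 shift=14
  byte[2]=0x51 cont=0 payload=0x51=81: acc |= 81<<14 -> acc=1328102 shift=21 [end]
Varint 1: bytes[0:3] = E6 87 51 -> value 1328102 (3 byte(s))
  byte[3]=0xE7 cont=1 payload=0x67=103: acc |= 103<<0 -> acc=103 shift=7
  byte[4]=0xB7 cont=1 payload=0x37=55: acc |= 55<<7 -> acc=7143 shift=14
  byte[5]=0x67 cont=0 payload=0x67=103: acc |= 103<<14 -> acc=1694695 shift=21 [end]
Varint 2: bytes[3:6] = E7 B7 67 -> value 1694695 (3 byte(s))
  byte[6]=0x96 cont=1 payload=0x16=22: acc |= 22<<0 -> acc=22 shift=7
  byte[7]=0x15 cont=0 payload=0x15=21: acc |= 21<<7 -> acc=2710 shift=14 [end]
Varint 3: bytes[6:8] = 96 15 -> value 2710 (2 byte(s))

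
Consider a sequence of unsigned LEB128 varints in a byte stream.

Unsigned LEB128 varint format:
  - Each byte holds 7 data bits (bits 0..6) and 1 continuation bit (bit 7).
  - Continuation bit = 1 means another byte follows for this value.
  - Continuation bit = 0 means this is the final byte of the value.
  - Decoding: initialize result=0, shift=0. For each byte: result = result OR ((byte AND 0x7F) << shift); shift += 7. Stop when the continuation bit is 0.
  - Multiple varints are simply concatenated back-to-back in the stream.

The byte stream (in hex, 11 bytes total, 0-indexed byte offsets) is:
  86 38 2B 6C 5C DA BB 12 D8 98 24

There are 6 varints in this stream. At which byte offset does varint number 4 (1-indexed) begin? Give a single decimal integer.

Answer: 4

Derivation:
  byte[0]=0x86 cont=1 payload=0x06=6: acc |= 6<<0 -> acc=6 shift=7
  byte[1]=0x38 cont=0 payload=0x38=56: acc |= 56<<7 -> acc=7174 shift=14 [end]
Varint 1: bytes[0:2] = 86 38 -> value 7174 (2 byte(s))
  byte[2]=0x2B cont=0 payload=0x2B=43: acc |= 43<<0 -> acc=43 shift=7 [end]
Varint 2: bytes[2:3] = 2B -> value 43 (1 byte(s))
  byte[3]=0x6C cont=0 payload=0x6C=108: acc |= 108<<0 -> acc=108 shift=7 [end]
Varint 3: bytes[3:4] = 6C -> value 108 (1 byte(s))
  byte[4]=0x5C cont=0 payload=0x5C=92: acc |= 92<<0 -> acc=92 shift=7 [end]
Varint 4: bytes[4:5] = 5C -> value 92 (1 byte(s))
  byte[5]=0xDA cont=1 payload=0x5A=90: acc |= 90<<0 -> acc=90 shift=7
  byte[6]=0xBB cont=1 payload=0x3B=59: acc |= 59<<7 -> acc=7642 shift=14
  byte[7]=0x12 cont=0 payload=0x12=18: acc |= 18<<14 -> acc=302554 shift=21 [end]
Varint 5: bytes[5:8] = DA BB 12 -> value 302554 (3 byte(s))
  byte[8]=0xD8 cont=1 payload=0x58=88: acc |= 88<<0 -> acc=88 shift=7
  byte[9]=0x98 cont=1 payload=0x18=24: acc |= 24<<7 -> acc=3160 shift=14
  byte[10]=0x24 cont=0 payload=0x24=36: acc |= 36<<14 -> acc=592984 shift=21 [end]
Varint 6: bytes[8:11] = D8 98 24 -> value 592984 (3 byte(s))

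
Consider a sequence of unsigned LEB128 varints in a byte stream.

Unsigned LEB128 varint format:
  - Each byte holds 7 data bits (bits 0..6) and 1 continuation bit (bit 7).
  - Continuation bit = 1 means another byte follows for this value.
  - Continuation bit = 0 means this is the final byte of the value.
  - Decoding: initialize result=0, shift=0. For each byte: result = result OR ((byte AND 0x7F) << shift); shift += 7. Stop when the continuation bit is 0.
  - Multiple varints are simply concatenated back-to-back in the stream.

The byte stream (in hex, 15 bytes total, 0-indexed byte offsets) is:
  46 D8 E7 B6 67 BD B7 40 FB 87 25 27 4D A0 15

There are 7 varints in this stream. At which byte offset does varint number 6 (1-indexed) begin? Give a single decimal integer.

  byte[0]=0x46 cont=0 payload=0x46=70: acc |= 70<<0 -> acc=70 shift=7 [end]
Varint 1: bytes[0:1] = 46 -> value 70 (1 byte(s))
  byte[1]=0xD8 cont=1 payload=0x58=88: acc |= 88<<0 -> acc=88 shift=7
  byte[2]=0xE7 cont=1 payload=0x67=103: acc |= 103<<7 -> acc=13272 shift=14
  byte[3]=0xB6 cont=1 payload=0x36=54: acc |= 54<<14 -> acc=898008 shift=21
  byte[4]=0x67 cont=0 payload=0x67=103: acc |= 103<<21 -> acc=216904664 shift=28 [end]
Varint 2: bytes[1:5] = D8 E7 B6 67 -> value 216904664 (4 byte(s))
  byte[5]=0xBD cont=1 payload=0x3D=61: acc |= 61<<0 -> acc=61 shift=7
  byte[6]=0xB7 cont=1 payload=0x37=55: acc |= 55<<7 -> acc=7101 shift=14
  byte[7]=0x40 cont=0 payload=0x40=64: acc |= 64<<14 -> acc=1055677 shift=21 [end]
Varint 3: bytes[5:8] = BD B7 40 -> value 1055677 (3 byte(s))
  byte[8]=0xFB cont=1 payload=0x7B=123: acc |= 123<<0 -> acc=123 shift=7
  byte[9]=0x87 cont=1 payload=0x07=7: acc |= 7<<7 -> acc=1019 shift=14
  byte[10]=0x25 cont=0 payload=0x25=37: acc |= 37<<14 -> acc=607227 shift=21 [end]
Varint 4: bytes[8:11] = FB 87 25 -> value 607227 (3 byte(s))
  byte[11]=0x27 cont=0 payload=0x27=39: acc |= 39<<0 -> acc=39 shift=7 [end]
Varint 5: bytes[11:12] = 27 -> value 39 (1 byte(s))
  byte[12]=0x4D cont=0 payload=0x4D=77: acc |= 77<<0 -> acc=77 shift=7 [end]
Varint 6: bytes[12:13] = 4D -> value 77 (1 byte(s))
  byte[13]=0xA0 cont=1 payload=0x20=32: acc |= 32<<0 -> acc=32 shift=7
  byte[14]=0x15 cont=0 payload=0x15=21: acc |= 21<<7 -> acc=2720 shift=14 [end]
Varint 7: bytes[13:15] = A0 15 -> value 2720 (2 byte(s))

Answer: 12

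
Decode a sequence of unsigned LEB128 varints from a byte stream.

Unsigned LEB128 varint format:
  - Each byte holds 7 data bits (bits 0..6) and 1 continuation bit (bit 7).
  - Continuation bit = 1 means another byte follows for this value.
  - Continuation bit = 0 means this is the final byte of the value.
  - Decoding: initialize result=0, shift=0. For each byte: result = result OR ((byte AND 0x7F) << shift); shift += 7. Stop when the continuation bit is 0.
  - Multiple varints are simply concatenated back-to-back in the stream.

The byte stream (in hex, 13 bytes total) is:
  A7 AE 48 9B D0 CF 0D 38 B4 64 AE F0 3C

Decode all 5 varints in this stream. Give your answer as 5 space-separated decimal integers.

Answer: 1185575 28567579 56 12852 997422

Derivation:
  byte[0]=0xA7 cont=1 payload=0x27=39: acc |= 39<<0 -> acc=39 shift=7
  byte[1]=0xAE cont=1 payload=0x2E=46: acc |= 46<<7 -> acc=5927 shift=14
  byte[2]=0x48 cont=0 payload=0x48=72: acc |= 72<<14 -> acc=1185575 shift=21 [end]
Varint 1: bytes[0:3] = A7 AE 48 -> value 1185575 (3 byte(s))
  byte[3]=0x9B cont=1 payload=0x1B=27: acc |= 27<<0 -> acc=27 shift=7
  byte[4]=0xD0 cont=1 payload=0x50=80: acc |= 80<<7 -> acc=10267 shift=14
  byte[5]=0xCF cont=1 payload=0x4F=79: acc |= 79<<14 -> acc=1304603 shift=21
  byte[6]=0x0D cont=0 payload=0x0D=13: acc |= 13<<21 -> acc=28567579 shift=28 [end]
Varint 2: bytes[3:7] = 9B D0 CF 0D -> value 28567579 (4 byte(s))
  byte[7]=0x38 cont=0 payload=0x38=56: acc |= 56<<0 -> acc=56 shift=7 [end]
Varint 3: bytes[7:8] = 38 -> value 56 (1 byte(s))
  byte[8]=0xB4 cont=1 payload=0x34=52: acc |= 52<<0 -> acc=52 shift=7
  byte[9]=0x64 cont=0 payload=0x64=100: acc |= 100<<7 -> acc=12852 shift=14 [end]
Varint 4: bytes[8:10] = B4 64 -> value 12852 (2 byte(s))
  byte[10]=0xAE cont=1 payload=0x2E=46: acc |= 46<<0 -> acc=46 shift=7
  byte[11]=0xF0 cont=1 payload=0x70=112: acc |= 112<<7 -> acc=14382 shift=14
  byte[12]=0x3C cont=0 payload=0x3C=60: acc |= 60<<14 -> acc=997422 shift=21 [end]
Varint 5: bytes[10:13] = AE F0 3C -> value 997422 (3 byte(s))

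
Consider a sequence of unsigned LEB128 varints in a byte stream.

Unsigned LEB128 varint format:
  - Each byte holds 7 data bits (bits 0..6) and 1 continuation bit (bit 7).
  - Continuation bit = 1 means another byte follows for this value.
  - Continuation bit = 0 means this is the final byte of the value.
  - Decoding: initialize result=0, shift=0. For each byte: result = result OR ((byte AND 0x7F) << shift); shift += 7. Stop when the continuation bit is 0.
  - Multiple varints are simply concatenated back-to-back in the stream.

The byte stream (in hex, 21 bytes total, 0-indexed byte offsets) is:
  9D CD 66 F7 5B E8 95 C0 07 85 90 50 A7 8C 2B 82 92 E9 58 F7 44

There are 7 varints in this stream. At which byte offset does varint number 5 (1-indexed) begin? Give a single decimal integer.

  byte[0]=0x9D cont=1 payload=0x1D=29: acc |= 29<<0 -> acc=29 shift=7
  byte[1]=0xCD cont=1 payload=0x4D=77: acc |= 77<<7 -> acc=9885 shift=14
  byte[2]=0x66 cont=0 payload=0x66=102: acc |= 102<<14 -> acc=1681053 shift=21 [end]
Varint 1: bytes[0:3] = 9D CD 66 -> value 1681053 (3 byte(s))
  byte[3]=0xF7 cont=1 payload=0x77=119: acc |= 119<<0 -> acc=119 shift=7
  byte[4]=0x5B cont=0 payload=0x5B=91: acc |= 91<<7 -> acc=11767 shift=14 [end]
Varint 2: bytes[3:5] = F7 5B -> value 11767 (2 byte(s))
  byte[5]=0xE8 cont=1 payload=0x68=104: acc |= 104<<0 -> acc=104 shift=7
  byte[6]=0x95 cont=1 payload=0x15=21: acc |= 21<<7 -> acc=2792 shift=14
  byte[7]=0xC0 cont=1 payload=0x40=64: acc |= 64<<14 -> acc=1051368 shift=21
  byte[8]=0x07 cont=0 payload=0x07=7: acc |= 7<<21 -> acc=15731432 shift=28 [end]
Varint 3: bytes[5:9] = E8 95 C0 07 -> value 15731432 (4 byte(s))
  byte[9]=0x85 cont=1 payload=0x05=5: acc |= 5<<0 -> acc=5 shift=7
  byte[10]=0x90 cont=1 payload=0x10=16: acc |= 16<<7 -> acc=2053 shift=14
  byte[11]=0x50 cont=0 payload=0x50=80: acc |= 80<<14 -> acc=1312773 shift=21 [end]
Varint 4: bytes[9:12] = 85 90 50 -> value 1312773 (3 byte(s))
  byte[12]=0xA7 cont=1 payload=0x27=39: acc |= 39<<0 -> acc=39 shift=7
  byte[13]=0x8C cont=1 payload=0x0C=12: acc |= 12<<7 -> acc=1575 shift=14
  byte[14]=0x2B cont=0 payload=0x2B=43: acc |= 43<<14 -> acc=706087 shift=21 [end]
Varint 5: bytes[12:15] = A7 8C 2B -> value 706087 (3 byte(s))
  byte[15]=0x82 cont=1 payload=0x02=2: acc |= 2<<0 -> acc=2 shift=7
  byte[16]=0x92 cont=1 payload=0x12=18: acc |= 18<<7 -> acc=2306 shift=14
  byte[17]=0xE9 cont=1 payload=0x69=105: acc |= 105<<14 -> acc=1722626 shift=21
  byte[18]=0x58 cont=0 payload=0x58=88: acc |= 88<<21 -> acc=186272002 shift=28 [end]
Varint 6: bytes[15:19] = 82 92 E9 58 -> value 186272002 (4 byte(s))
  byte[19]=0xF7 cont=1 payload=0x77=119: acc |= 119<<0 -> acc=119 shift=7
  byte[20]=0x44 cont=0 payload=0x44=68: acc |= 68<<7 -> acc=8823 shift=14 [end]
Varint 7: bytes[19:21] = F7 44 -> value 8823 (2 byte(s))

Answer: 12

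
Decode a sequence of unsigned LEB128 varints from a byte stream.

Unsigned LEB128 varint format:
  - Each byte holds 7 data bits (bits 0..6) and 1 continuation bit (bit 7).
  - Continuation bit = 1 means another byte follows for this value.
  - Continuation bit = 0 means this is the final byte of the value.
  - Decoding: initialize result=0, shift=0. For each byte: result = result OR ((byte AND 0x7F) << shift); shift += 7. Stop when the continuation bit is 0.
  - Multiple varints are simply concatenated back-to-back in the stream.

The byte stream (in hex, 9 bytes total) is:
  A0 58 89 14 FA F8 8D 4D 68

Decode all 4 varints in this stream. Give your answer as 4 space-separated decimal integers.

  byte[0]=0xA0 cont=1 payload=0x20=32: acc |= 32<<0 -> acc=32 shift=7
  byte[1]=0x58 cont=0 payload=0x58=88: acc |= 88<<7 -> acc=11296 shift=14 [end]
Varint 1: bytes[0:2] = A0 58 -> value 11296 (2 byte(s))
  byte[2]=0x89 cont=1 payload=0x09=9: acc |= 9<<0 -> acc=9 shift=7
  byte[3]=0x14 cont=0 payload=0x14=20: acc |= 20<<7 -> acc=2569 shift=14 [end]
Varint 2: bytes[2:4] = 89 14 -> value 2569 (2 byte(s))
  byte[4]=0xFA cont=1 payload=0x7A=122: acc |= 122<<0 -> acc=122 shift=7
  byte[5]=0xF8 cont=1 payload=0x78=120: acc |= 120<<7 -> acc=15482 shift=14
  byte[6]=0x8D cont=1 payload=0x0D=13: acc |= 13<<14 -> acc=228474 shift=21
  byte[7]=0x4D cont=0 payload=0x4D=77: acc |= 77<<21 -> acc=161709178 shift=28 [end]
Varint 3: bytes[4:8] = FA F8 8D 4D -> value 161709178 (4 byte(s))
  byte[8]=0x68 cont=0 payload=0x68=104: acc |= 104<<0 -> acc=104 shift=7 [end]
Varint 4: bytes[8:9] = 68 -> value 104 (1 byte(s))

Answer: 11296 2569 161709178 104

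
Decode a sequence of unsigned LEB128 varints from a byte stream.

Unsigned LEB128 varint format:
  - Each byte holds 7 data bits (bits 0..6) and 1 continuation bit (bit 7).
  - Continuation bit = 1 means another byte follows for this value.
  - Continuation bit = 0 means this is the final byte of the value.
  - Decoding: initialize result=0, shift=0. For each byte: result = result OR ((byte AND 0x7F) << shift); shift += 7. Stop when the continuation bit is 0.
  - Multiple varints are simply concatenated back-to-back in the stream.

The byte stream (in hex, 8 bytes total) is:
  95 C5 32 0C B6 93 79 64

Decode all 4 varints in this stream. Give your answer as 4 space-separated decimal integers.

  byte[0]=0x95 cont=1 payload=0x15=21: acc |= 21<<0 -> acc=21 shift=7
  byte[1]=0xC5 cont=1 payload=0x45=69: acc |= 69<<7 -> acc=8853 shift=14
  byte[2]=0x32 cont=0 payload=0x32=50: acc |= 50<<14 -> acc=828053 shift=21 [end]
Varint 1: bytes[0:3] = 95 C5 32 -> value 828053 (3 byte(s))
  byte[3]=0x0C cont=0 payload=0x0C=12: acc |= 12<<0 -> acc=12 shift=7 [end]
Varint 2: bytes[3:4] = 0C -> value 12 (1 byte(s))
  byte[4]=0xB6 cont=1 payload=0x36=54: acc |= 54<<0 -> acc=54 shift=7
  byte[5]=0x93 cont=1 payload=0x13=19: acc |= 19<<7 -> acc=2486 shift=14
  byte[6]=0x79 cont=0 payload=0x79=121: acc |= 121<<14 -> acc=1984950 shift=21 [end]
Varint 3: bytes[4:7] = B6 93 79 -> value 1984950 (3 byte(s))
  byte[7]=0x64 cont=0 payload=0x64=100: acc |= 100<<0 -> acc=100 shift=7 [end]
Varint 4: bytes[7:8] = 64 -> value 100 (1 byte(s))

Answer: 828053 12 1984950 100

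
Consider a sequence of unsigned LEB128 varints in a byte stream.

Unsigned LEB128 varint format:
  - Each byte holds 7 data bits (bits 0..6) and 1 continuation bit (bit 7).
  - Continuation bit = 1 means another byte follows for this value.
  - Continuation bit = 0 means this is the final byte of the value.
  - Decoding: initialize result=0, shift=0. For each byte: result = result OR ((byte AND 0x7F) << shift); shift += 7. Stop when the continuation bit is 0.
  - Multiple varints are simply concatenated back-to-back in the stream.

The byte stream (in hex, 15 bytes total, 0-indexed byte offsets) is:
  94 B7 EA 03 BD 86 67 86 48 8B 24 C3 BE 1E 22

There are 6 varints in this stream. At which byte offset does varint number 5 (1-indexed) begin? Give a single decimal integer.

Answer: 11

Derivation:
  byte[0]=0x94 cont=1 payload=0x14=20: acc |= 20<<0 -> acc=20 shift=7
  byte[1]=0xB7 cont=1 payload=0x37=55: acc |= 55<<7 -> acc=7060 shift=14
  byte[2]=0xEA cont=1 payload=0x6A=106: acc |= 106<<14 -> acc=1743764 shift=21
  byte[3]=0x03 cont=0 payload=0x03=3: acc |= 3<<21 -> acc=8035220 shift=28 [end]
Varint 1: bytes[0:4] = 94 B7 EA 03 -> value 8035220 (4 byte(s))
  byte[4]=0xBD cont=1 payload=0x3D=61: acc |= 61<<0 -> acc=61 shift=7
  byte[5]=0x86 cont=1 payload=0x06=6: acc |= 6<<7 -> acc=829 shift=14
  byte[6]=0x67 cont=0 payload=0x67=103: acc |= 103<<14 -> acc=1688381 shift=21 [end]
Varint 2: bytes[4:7] = BD 86 67 -> value 1688381 (3 byte(s))
  byte[7]=0x86 cont=1 payload=0x06=6: acc |= 6<<0 -> acc=6 shift=7
  byte[8]=0x48 cont=0 payload=0x48=72: acc |= 72<<7 -> acc=9222 shift=14 [end]
Varint 3: bytes[7:9] = 86 48 -> value 9222 (2 byte(s))
  byte[9]=0x8B cont=1 payload=0x0B=11: acc |= 11<<0 -> acc=11 shift=7
  byte[10]=0x24 cont=0 payload=0x24=36: acc |= 36<<7 -> acc=4619 shift=14 [end]
Varint 4: bytes[9:11] = 8B 24 -> value 4619 (2 byte(s))
  byte[11]=0xC3 cont=1 payload=0x43=67: acc |= 67<<0 -> acc=67 shift=7
  byte[12]=0xBE cont=1 payload=0x3E=62: acc |= 62<<7 -> acc=8003 shift=14
  byte[13]=0x1E cont=0 payload=0x1E=30: acc |= 30<<14 -> acc=499523 shift=21 [end]
Varint 5: bytes[11:14] = C3 BE 1E -> value 499523 (3 byte(s))
  byte[14]=0x22 cont=0 payload=0x22=34: acc |= 34<<0 -> acc=34 shift=7 [end]
Varint 6: bytes[14:15] = 22 -> value 34 (1 byte(s))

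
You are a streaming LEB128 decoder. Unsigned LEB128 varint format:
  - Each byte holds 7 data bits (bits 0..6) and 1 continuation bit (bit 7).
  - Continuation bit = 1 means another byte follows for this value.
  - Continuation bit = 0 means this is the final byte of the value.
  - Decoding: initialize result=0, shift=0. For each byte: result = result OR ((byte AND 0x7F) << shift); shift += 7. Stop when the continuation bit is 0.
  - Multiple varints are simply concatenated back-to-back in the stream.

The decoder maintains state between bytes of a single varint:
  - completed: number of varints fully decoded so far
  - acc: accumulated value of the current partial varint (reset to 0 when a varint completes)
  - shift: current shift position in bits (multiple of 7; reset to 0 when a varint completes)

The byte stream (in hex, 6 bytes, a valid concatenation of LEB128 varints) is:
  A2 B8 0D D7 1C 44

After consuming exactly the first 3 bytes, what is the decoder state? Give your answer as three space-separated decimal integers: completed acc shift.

byte[0]=0xA2 cont=1 payload=0x22: acc |= 34<<0 -> completed=0 acc=34 shift=7
byte[1]=0xB8 cont=1 payload=0x38: acc |= 56<<7 -> completed=0 acc=7202 shift=14
byte[2]=0x0D cont=0 payload=0x0D: varint #1 complete (value=220194); reset -> completed=1 acc=0 shift=0

Answer: 1 0 0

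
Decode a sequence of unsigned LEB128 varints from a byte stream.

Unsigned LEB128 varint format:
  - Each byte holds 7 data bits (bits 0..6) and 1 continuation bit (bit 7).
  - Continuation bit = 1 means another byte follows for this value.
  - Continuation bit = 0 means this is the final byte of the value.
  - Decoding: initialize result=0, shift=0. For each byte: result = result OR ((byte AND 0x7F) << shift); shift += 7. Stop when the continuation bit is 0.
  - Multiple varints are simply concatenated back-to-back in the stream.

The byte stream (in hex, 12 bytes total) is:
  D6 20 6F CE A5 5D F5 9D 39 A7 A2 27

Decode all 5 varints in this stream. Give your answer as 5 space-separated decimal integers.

  byte[0]=0xD6 cont=1 payload=0x56=86: acc |= 86<<0 -> acc=86 shift=7
  byte[1]=0x20 cont=0 payload=0x20=32: acc |= 32<<7 -> acc=4182 shift=14 [end]
Varint 1: bytes[0:2] = D6 20 -> value 4182 (2 byte(s))
  byte[2]=0x6F cont=0 payload=0x6F=111: acc |= 111<<0 -> acc=111 shift=7 [end]
Varint 2: bytes[2:3] = 6F -> value 111 (1 byte(s))
  byte[3]=0xCE cont=1 payload=0x4E=78: acc |= 78<<0 -> acc=78 shift=7
  byte[4]=0xA5 cont=1 payload=0x25=37: acc |= 37<<7 -> acc=4814 shift=14
  byte[5]=0x5D cont=0 payload=0x5D=93: acc |= 93<<14 -> acc=1528526 shift=21 [end]
Varint 3: bytes[3:6] = CE A5 5D -> value 1528526 (3 byte(s))
  byte[6]=0xF5 cont=1 payload=0x75=117: acc |= 117<<0 -> acc=117 shift=7
  byte[7]=0x9D cont=1 payload=0x1D=29: acc |= 29<<7 -> acc=3829 shift=14
  byte[8]=0x39 cont=0 payload=0x39=57: acc |= 57<<14 -> acc=937717 shift=21 [end]
Varint 4: bytes[6:9] = F5 9D 39 -> value 937717 (3 byte(s))
  byte[9]=0xA7 cont=1 payload=0x27=39: acc |= 39<<0 -> acc=39 shift=7
  byte[10]=0xA2 cont=1 payload=0x22=34: acc |= 34<<7 -> acc=4391 shift=14
  byte[11]=0x27 cont=0 payload=0x27=39: acc |= 39<<14 -> acc=643367 shift=21 [end]
Varint 5: bytes[9:12] = A7 A2 27 -> value 643367 (3 byte(s))

Answer: 4182 111 1528526 937717 643367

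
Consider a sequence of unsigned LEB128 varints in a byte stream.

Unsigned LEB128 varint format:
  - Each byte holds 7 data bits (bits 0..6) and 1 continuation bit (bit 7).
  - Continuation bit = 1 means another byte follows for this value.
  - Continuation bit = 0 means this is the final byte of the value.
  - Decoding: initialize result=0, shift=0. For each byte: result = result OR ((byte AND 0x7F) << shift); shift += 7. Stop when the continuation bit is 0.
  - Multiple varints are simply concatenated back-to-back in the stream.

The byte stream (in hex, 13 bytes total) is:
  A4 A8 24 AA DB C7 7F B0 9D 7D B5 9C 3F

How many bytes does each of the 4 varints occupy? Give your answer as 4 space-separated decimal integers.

  byte[0]=0xA4 cont=1 payload=0x24=36: acc |= 36<<0 -> acc=36 shift=7
  byte[1]=0xA8 cont=1 payload=0x28=40: acc |= 40<<7 -> acc=5156 shift=14
  byte[2]=0x24 cont=0 payload=0x24=36: acc |= 36<<14 -> acc=594980 shift=21 [end]
Varint 1: bytes[0:3] = A4 A8 24 -> value 594980 (3 byte(s))
  byte[3]=0xAA cont=1 payload=0x2A=42: acc |= 42<<0 -> acc=42 shift=7
  byte[4]=0xDB cont=1 payload=0x5B=91: acc |= 91<<7 -> acc=11690 shift=14
  byte[5]=0xC7 cont=1 payload=0x47=71: acc |= 71<<14 -> acc=1174954 shift=21
  byte[6]=0x7F cont=0 payload=0x7F=127: acc |= 127<<21 -> acc=267513258 shift=28 [end]
Varint 2: bytes[3:7] = AA DB C7 7F -> value 267513258 (4 byte(s))
  byte[7]=0xB0 cont=1 payload=0x30=48: acc |= 48<<0 -> acc=48 shift=7
  byte[8]=0x9D cont=1 payload=0x1D=29: acc |= 29<<7 -> acc=3760 shift=14
  byte[9]=0x7D cont=0 payload=0x7D=125: acc |= 125<<14 -> acc=2051760 shift=21 [end]
Varint 3: bytes[7:10] = B0 9D 7D -> value 2051760 (3 byte(s))
  byte[10]=0xB5 cont=1 payload=0x35=53: acc |= 53<<0 -> acc=53 shift=7
  byte[11]=0x9C cont=1 payload=0x1C=28: acc |= 28<<7 -> acc=3637 shift=14
  byte[12]=0x3F cont=0 payload=0x3F=63: acc |= 63<<14 -> acc=1035829 shift=21 [end]
Varint 4: bytes[10:13] = B5 9C 3F -> value 1035829 (3 byte(s))

Answer: 3 4 3 3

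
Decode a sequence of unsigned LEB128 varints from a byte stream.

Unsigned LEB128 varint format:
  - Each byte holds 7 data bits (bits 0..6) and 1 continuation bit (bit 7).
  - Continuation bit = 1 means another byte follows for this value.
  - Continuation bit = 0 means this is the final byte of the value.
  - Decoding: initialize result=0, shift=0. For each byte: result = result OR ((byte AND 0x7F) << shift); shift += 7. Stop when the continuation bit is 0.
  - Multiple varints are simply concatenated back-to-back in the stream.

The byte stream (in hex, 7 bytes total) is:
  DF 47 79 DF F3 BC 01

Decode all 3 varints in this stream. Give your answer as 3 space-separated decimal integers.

Answer: 9183 121 3095007

Derivation:
  byte[0]=0xDF cont=1 payload=0x5F=95: acc |= 95<<0 -> acc=95 shift=7
  byte[1]=0x47 cont=0 payload=0x47=71: acc |= 71<<7 -> acc=9183 shift=14 [end]
Varint 1: bytes[0:2] = DF 47 -> value 9183 (2 byte(s))
  byte[2]=0x79 cont=0 payload=0x79=121: acc |= 121<<0 -> acc=121 shift=7 [end]
Varint 2: bytes[2:3] = 79 -> value 121 (1 byte(s))
  byte[3]=0xDF cont=1 payload=0x5F=95: acc |= 95<<0 -> acc=95 shift=7
  byte[4]=0xF3 cont=1 payload=0x73=115: acc |= 115<<7 -> acc=14815 shift=14
  byte[5]=0xBC cont=1 payload=0x3C=60: acc |= 60<<14 -> acc=997855 shift=21
  byte[6]=0x01 cont=0 payload=0x01=1: acc |= 1<<21 -> acc=3095007 shift=28 [end]
Varint 3: bytes[3:7] = DF F3 BC 01 -> value 3095007 (4 byte(s))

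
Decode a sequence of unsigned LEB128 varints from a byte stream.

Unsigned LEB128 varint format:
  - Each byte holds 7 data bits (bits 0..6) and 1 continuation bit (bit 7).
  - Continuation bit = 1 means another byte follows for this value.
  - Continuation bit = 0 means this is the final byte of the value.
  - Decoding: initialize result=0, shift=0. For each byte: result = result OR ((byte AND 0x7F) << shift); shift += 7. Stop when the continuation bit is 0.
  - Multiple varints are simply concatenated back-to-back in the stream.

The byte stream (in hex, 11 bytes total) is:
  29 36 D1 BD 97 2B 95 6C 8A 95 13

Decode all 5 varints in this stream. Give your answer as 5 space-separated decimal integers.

Answer: 41 54 90562257 13845 313994

Derivation:
  byte[0]=0x29 cont=0 payload=0x29=41: acc |= 41<<0 -> acc=41 shift=7 [end]
Varint 1: bytes[0:1] = 29 -> value 41 (1 byte(s))
  byte[1]=0x36 cont=0 payload=0x36=54: acc |= 54<<0 -> acc=54 shift=7 [end]
Varint 2: bytes[1:2] = 36 -> value 54 (1 byte(s))
  byte[2]=0xD1 cont=1 payload=0x51=81: acc |= 81<<0 -> acc=81 shift=7
  byte[3]=0xBD cont=1 payload=0x3D=61: acc |= 61<<7 -> acc=7889 shift=14
  byte[4]=0x97 cont=1 payload=0x17=23: acc |= 23<<14 -> acc=384721 shift=21
  byte[5]=0x2B cont=0 payload=0x2B=43: acc |= 43<<21 -> acc=90562257 shift=28 [end]
Varint 3: bytes[2:6] = D1 BD 97 2B -> value 90562257 (4 byte(s))
  byte[6]=0x95 cont=1 payload=0x15=21: acc |= 21<<0 -> acc=21 shift=7
  byte[7]=0x6C cont=0 payload=0x6C=108: acc |= 108<<7 -> acc=13845 shift=14 [end]
Varint 4: bytes[6:8] = 95 6C -> value 13845 (2 byte(s))
  byte[8]=0x8A cont=1 payload=0x0A=10: acc |= 10<<0 -> acc=10 shift=7
  byte[9]=0x95 cont=1 payload=0x15=21: acc |= 21<<7 -> acc=2698 shift=14
  byte[10]=0x13 cont=0 payload=0x13=19: acc |= 19<<14 -> acc=313994 shift=21 [end]
Varint 5: bytes[8:11] = 8A 95 13 -> value 313994 (3 byte(s))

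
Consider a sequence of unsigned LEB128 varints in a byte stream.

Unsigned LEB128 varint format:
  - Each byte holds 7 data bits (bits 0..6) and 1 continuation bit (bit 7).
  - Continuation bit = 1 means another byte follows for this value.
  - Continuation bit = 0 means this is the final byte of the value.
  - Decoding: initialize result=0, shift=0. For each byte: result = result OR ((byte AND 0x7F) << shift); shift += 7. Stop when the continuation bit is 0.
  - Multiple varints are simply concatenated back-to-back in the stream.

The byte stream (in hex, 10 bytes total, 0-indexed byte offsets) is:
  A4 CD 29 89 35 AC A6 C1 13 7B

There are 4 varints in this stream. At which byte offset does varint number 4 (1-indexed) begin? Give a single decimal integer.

Answer: 9

Derivation:
  byte[0]=0xA4 cont=1 payload=0x24=36: acc |= 36<<0 -> acc=36 shift=7
  byte[1]=0xCD cont=1 payload=0x4D=77: acc |= 77<<7 -> acc=9892 shift=14
  byte[2]=0x29 cont=0 payload=0x29=41: acc |= 41<<14 -> acc=681636 shift=21 [end]
Varint 1: bytes[0:3] = A4 CD 29 -> value 681636 (3 byte(s))
  byte[3]=0x89 cont=1 payload=0x09=9: acc |= 9<<0 -> acc=9 shift=7
  byte[4]=0x35 cont=0 payload=0x35=53: acc |= 53<<7 -> acc=6793 shift=14 [end]
Varint 2: bytes[3:5] = 89 35 -> value 6793 (2 byte(s))
  byte[5]=0xAC cont=1 payload=0x2C=44: acc |= 44<<0 -> acc=44 shift=7
  byte[6]=0xA6 cont=1 payload=0x26=38: acc |= 38<<7 -> acc=4908 shift=14
  byte[7]=0xC1 cont=1 payload=0x41=65: acc |= 65<<14 -> acc=1069868 shift=21
  byte[8]=0x13 cont=0 payload=0x13=19: acc |= 19<<21 -> acc=40915756 shift=28 [end]
Varint 3: bytes[5:9] = AC A6 C1 13 -> value 40915756 (4 byte(s))
  byte[9]=0x7B cont=0 payload=0x7B=123: acc |= 123<<0 -> acc=123 shift=7 [end]
Varint 4: bytes[9:10] = 7B -> value 123 (1 byte(s))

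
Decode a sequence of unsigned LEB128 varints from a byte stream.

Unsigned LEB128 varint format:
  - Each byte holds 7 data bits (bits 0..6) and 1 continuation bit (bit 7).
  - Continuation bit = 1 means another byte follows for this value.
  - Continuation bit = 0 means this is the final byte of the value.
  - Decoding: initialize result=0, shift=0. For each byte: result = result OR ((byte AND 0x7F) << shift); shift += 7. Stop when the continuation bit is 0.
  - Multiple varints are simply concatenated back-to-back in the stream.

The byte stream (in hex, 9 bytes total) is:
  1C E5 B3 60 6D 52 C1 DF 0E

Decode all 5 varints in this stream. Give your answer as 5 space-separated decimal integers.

  byte[0]=0x1C cont=0 payload=0x1C=28: acc |= 28<<0 -> acc=28 shift=7 [end]
Varint 1: bytes[0:1] = 1C -> value 28 (1 byte(s))
  byte[1]=0xE5 cont=1 payload=0x65=101: acc |= 101<<0 -> acc=101 shift=7
  byte[2]=0xB3 cont=1 payload=0x33=51: acc |= 51<<7 -> acc=6629 shift=14
  byte[3]=0x60 cont=0 payload=0x60=96: acc |= 96<<14 -> acc=1579493 shift=21 [end]
Varint 2: bytes[1:4] = E5 B3 60 -> value 1579493 (3 byte(s))
  byte[4]=0x6D cont=0 payload=0x6D=109: acc |= 109<<0 -> acc=109 shift=7 [end]
Varint 3: bytes[4:5] = 6D -> value 109 (1 byte(s))
  byte[5]=0x52 cont=0 payload=0x52=82: acc |= 82<<0 -> acc=82 shift=7 [end]
Varint 4: bytes[5:6] = 52 -> value 82 (1 byte(s))
  byte[6]=0xC1 cont=1 payload=0x41=65: acc |= 65<<0 -> acc=65 shift=7
  byte[7]=0xDF cont=1 payload=0x5F=95: acc |= 95<<7 -> acc=12225 shift=14
  byte[8]=0x0E cont=0 payload=0x0E=14: acc |= 14<<14 -> acc=241601 shift=21 [end]
Varint 5: bytes[6:9] = C1 DF 0E -> value 241601 (3 byte(s))

Answer: 28 1579493 109 82 241601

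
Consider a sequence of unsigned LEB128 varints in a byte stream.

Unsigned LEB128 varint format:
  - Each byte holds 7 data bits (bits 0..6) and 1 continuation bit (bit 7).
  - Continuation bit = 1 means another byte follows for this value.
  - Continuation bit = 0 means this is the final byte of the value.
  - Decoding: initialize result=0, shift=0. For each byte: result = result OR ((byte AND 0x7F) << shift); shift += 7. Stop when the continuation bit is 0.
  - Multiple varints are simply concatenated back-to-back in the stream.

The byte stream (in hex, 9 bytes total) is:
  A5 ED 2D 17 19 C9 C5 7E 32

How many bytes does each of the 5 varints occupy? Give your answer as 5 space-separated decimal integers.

  byte[0]=0xA5 cont=1 payload=0x25=37: acc |= 37<<0 -> acc=37 shift=7
  byte[1]=0xED cont=1 payload=0x6D=109: acc |= 109<<7 -> acc=13989 shift=14
  byte[2]=0x2D cont=0 payload=0x2D=45: acc |= 45<<14 -> acc=751269 shift=21 [end]
Varint 1: bytes[0:3] = A5 ED 2D -> value 751269 (3 byte(s))
  byte[3]=0x17 cont=0 payload=0x17=23: acc |= 23<<0 -> acc=23 shift=7 [end]
Varint 2: bytes[3:4] = 17 -> value 23 (1 byte(s))
  byte[4]=0x19 cont=0 payload=0x19=25: acc |= 25<<0 -> acc=25 shift=7 [end]
Varint 3: bytes[4:5] = 19 -> value 25 (1 byte(s))
  byte[5]=0xC9 cont=1 payload=0x49=73: acc |= 73<<0 -> acc=73 shift=7
  byte[6]=0xC5 cont=1 payload=0x45=69: acc |= 69<<7 -> acc=8905 shift=14
  byte[7]=0x7E cont=0 payload=0x7E=126: acc |= 126<<14 -> acc=2073289 shift=21 [end]
Varint 4: bytes[5:8] = C9 C5 7E -> value 2073289 (3 byte(s))
  byte[8]=0x32 cont=0 payload=0x32=50: acc |= 50<<0 -> acc=50 shift=7 [end]
Varint 5: bytes[8:9] = 32 -> value 50 (1 byte(s))

Answer: 3 1 1 3 1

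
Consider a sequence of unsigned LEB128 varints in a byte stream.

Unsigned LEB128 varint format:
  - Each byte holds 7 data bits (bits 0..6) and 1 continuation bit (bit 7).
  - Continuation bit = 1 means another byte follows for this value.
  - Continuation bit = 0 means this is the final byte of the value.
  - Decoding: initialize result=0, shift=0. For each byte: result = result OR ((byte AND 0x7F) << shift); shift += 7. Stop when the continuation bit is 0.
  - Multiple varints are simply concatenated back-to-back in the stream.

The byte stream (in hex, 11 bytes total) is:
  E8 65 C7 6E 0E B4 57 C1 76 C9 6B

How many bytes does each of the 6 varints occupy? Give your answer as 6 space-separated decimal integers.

Answer: 2 2 1 2 2 2

Derivation:
  byte[0]=0xE8 cont=1 payload=0x68=104: acc |= 104<<0 -> acc=104 shift=7
  byte[1]=0x65 cont=0 payload=0x65=101: acc |= 101<<7 -> acc=13032 shift=14 [end]
Varint 1: bytes[0:2] = E8 65 -> value 13032 (2 byte(s))
  byte[2]=0xC7 cont=1 payload=0x47=71: acc |= 71<<0 -> acc=71 shift=7
  byte[3]=0x6E cont=0 payload=0x6E=110: acc |= 110<<7 -> acc=14151 shift=14 [end]
Varint 2: bytes[2:4] = C7 6E -> value 14151 (2 byte(s))
  byte[4]=0x0E cont=0 payload=0x0E=14: acc |= 14<<0 -> acc=14 shift=7 [end]
Varint 3: bytes[4:5] = 0E -> value 14 (1 byte(s))
  byte[5]=0xB4 cont=1 payload=0x34=52: acc |= 52<<0 -> acc=52 shift=7
  byte[6]=0x57 cont=0 payload=0x57=87: acc |= 87<<7 -> acc=11188 shift=14 [end]
Varint 4: bytes[5:7] = B4 57 -> value 11188 (2 byte(s))
  byte[7]=0xC1 cont=1 payload=0x41=65: acc |= 65<<0 -> acc=65 shift=7
  byte[8]=0x76 cont=0 payload=0x76=118: acc |= 118<<7 -> acc=15169 shift=14 [end]
Varint 5: bytes[7:9] = C1 76 -> value 15169 (2 byte(s))
  byte[9]=0xC9 cont=1 payload=0x49=73: acc |= 73<<0 -> acc=73 shift=7
  byte[10]=0x6B cont=0 payload=0x6B=107: acc |= 107<<7 -> acc=13769 shift=14 [end]
Varint 6: bytes[9:11] = C9 6B -> value 13769 (2 byte(s))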